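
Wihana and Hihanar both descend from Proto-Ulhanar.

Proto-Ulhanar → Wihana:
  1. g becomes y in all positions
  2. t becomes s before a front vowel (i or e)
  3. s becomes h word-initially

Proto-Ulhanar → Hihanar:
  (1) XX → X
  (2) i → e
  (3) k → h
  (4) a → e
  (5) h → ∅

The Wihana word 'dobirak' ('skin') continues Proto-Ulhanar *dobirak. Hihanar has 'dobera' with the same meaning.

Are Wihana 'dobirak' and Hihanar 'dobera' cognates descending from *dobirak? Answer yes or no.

no

Derive the expected Hihanar reflex of *dobirak:
Hihanar: start from *dobirak.
  rule 1: no change — dobirak
  rule 2 (vowel merger): dobirak → doberak
  rule 3 (unconditioned shift): doberak → doberah
  rule 4 (vowel merger): doberah → dobereh
  rule 5 (h-loss): dobereh → dobere
  ⇒ Hihanar dobere
The regular Hihanar reflex would be 'dobere', but the attested form is 'dobera'. The correspondence is irregular, so they are not cognates (the Hihanar form has a different source).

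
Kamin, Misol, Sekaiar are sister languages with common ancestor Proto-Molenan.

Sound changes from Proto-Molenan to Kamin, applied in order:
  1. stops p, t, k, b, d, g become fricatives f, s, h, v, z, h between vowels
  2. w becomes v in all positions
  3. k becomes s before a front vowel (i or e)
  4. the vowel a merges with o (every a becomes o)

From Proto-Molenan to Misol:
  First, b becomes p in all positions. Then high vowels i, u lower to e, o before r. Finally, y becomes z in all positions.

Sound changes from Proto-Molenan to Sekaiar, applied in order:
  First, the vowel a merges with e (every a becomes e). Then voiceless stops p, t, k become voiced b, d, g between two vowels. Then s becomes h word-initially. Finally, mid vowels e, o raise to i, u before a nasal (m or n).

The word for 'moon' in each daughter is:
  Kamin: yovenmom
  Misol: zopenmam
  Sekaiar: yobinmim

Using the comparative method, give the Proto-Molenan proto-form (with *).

*yobenmam

Position 7: Kamin has o, Misol has a, Sekaiar has i. Misol preserves a here (none of its changes turn any other segment into a), so the proto-segment is *a.
Position 1: Kamin has y, Misol has z, Sekaiar has y. Kamin preserves y here (none of its changes turn any other segment into y), so the proto-segment is *y.
This points to *yobenmam. Verify forward in each daughter:
Kamin: start from *yobenmam.
  rule 1 (intervocalic lenition): yobenmam → yovenmam
  rule 2: no change — yovenmam
  rule 3: no change — yovenmam
  rule 4 (vowel merger): yovenmam → yovenmom
  ⇒ Kamin yovenmom
Misol: *yobenmam
  yobenmam → yopenmam   [unconditioned shift]
  yopenmam (rule 2 does not apply)
  yopenmam → zopenmam   [unconditioned shift]
  giving Misol zopenmam.
Sekaiar: start from *yobenmam.
  rule 1 (vowel merger): yobenmam → yobenmem
  rule 2: no change — yobenmem
  rule 3: no change — yobenmem
  rule 4 (pre-nasal raising): yobenmem → yobinmim
  ⇒ Sekaiar yobinmim
No other proto-form is consistent with every reflex, so the reconstruction is *yobenmam.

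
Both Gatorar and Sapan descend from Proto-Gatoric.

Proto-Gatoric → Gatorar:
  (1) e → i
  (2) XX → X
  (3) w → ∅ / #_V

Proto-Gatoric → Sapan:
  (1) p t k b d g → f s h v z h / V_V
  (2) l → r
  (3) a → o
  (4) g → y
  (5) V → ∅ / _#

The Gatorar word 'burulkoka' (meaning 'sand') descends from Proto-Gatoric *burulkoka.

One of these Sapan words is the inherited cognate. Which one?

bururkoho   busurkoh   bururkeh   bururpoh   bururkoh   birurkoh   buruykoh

bururkoh

Sapan: *burulkoka > burulkoha > bururkoha > bururkoho > bururkoh  (by intervocalic lenition, unconditioned shift, vowel merger, apocope)
Only 'bururkoh' matches the regular Sapan development of *burulkoka.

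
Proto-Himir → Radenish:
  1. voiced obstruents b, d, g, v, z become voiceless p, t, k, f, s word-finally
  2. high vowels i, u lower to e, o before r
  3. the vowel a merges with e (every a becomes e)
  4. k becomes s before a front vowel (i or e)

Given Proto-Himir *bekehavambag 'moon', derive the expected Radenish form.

Radenish: *bekehavambag
  bekehavambag → bekehavambak   [final devoicing]
  bekehavambak (rule 2 does not apply)
  bekehavambak → bekehevembek   [vowel merger]
  bekehevembek → besehevembek   [palatalisation]
  giving Radenish besehevembek.

besehevembek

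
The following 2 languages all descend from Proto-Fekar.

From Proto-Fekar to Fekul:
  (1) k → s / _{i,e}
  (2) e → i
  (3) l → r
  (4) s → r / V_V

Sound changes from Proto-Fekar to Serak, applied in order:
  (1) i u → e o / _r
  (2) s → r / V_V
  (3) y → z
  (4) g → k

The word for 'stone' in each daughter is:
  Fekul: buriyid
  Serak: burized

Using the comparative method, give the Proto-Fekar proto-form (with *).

*busiyed

Position 3: Fekul has r, Serak has r. Taking the neighbouring segments as reconstructed: Fekul r could go back to *k or *s or *l or *r; Serak r can only go back to *s — the one source consistent with every daughter is *s.
Position 5: Fekul has y, Serak has z. Fekul preserves y here (none of its changes turn any other segment into y), so the proto-segment is *y.
Position 6: Fekul has i, Serak has e. Taking the neighbouring segments as reconstructed: Fekul i could go back to *e or *i; Serak e can only go back to *e — the one source consistent with every daughter is *e.
Verify the candidate proto-form against each daughter:
Fekul: start from *busiyed.
  rule 1: no change — busiyed
  rule 2 (vowel merger): busiyed → busiyid
  rule 3: no change — busiyid
  rule 4 (rhotacism): busiyid → buriyid
  ⇒ Fekul buriyid
Serak: *busiyed > buriyed > burized  (by rhotacism, unconditioned shift)
Only *busiyed yields all of Fekul buriyid, Serak burized.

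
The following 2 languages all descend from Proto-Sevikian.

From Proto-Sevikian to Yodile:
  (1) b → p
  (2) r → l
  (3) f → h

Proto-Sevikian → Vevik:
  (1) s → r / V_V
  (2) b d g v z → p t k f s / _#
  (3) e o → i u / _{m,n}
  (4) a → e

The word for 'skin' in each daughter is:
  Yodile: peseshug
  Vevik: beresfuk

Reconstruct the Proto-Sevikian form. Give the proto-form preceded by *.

*besesfug

Position 6: Yodile has h, Vevik has f. Taking the neighbouring segments as reconstructed: Yodile h could go back to *f or *h; Vevik f can only go back to *f — the one source consistent with every daughter is *f.
Position 1: Yodile has p, Vevik has b. Vevik preserves b here (none of its changes turn any other segment into b), so the proto-segment is *b.
Verify the candidate proto-form against each daughter:
Yodile: start from *besesfug.
  rule 1 (unconditioned shift): besesfug → pesesfug
  rule 2: no change — pesesfug
  rule 3 (unconditioned shift): pesesfug → peseshug
  ⇒ Yodile peseshug
Vevik: *besesfug > beresfug > beresfuk  (by rhotacism, final devoicing)
No other proto-form is consistent with every reflex, so the reconstruction is *besesfug.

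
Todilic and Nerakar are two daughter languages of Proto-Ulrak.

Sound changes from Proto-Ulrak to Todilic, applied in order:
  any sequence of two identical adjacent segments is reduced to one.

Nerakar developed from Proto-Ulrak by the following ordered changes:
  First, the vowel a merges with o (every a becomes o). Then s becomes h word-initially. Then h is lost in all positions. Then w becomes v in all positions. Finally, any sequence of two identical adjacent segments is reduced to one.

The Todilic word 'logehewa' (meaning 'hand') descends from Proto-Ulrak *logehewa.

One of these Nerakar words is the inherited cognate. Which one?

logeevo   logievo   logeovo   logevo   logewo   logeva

Nerakar: start from *logehewa.
  rule 1 (vowel merger): logehewa → logehewo
  rule 2: no change — logehewo
  rule 3 (h-loss): logehewo → logeewo
  rule 4 (unconditioned shift): logeewo → logeevo
  rule 5 (degemination): logeevo → logevo
  ⇒ Nerakar logevo

logevo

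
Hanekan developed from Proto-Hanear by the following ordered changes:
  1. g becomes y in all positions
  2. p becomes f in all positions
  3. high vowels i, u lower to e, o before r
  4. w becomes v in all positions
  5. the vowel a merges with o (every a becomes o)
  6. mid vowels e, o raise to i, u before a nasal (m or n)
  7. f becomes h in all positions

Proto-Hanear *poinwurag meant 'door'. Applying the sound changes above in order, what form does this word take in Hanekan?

hoinvoroy

Hanekan: *poinwurag > poinwuray > foinwuray > foinworay > foinvoray > foinvoroy > hoinvoroy  (by unconditioned shift, unconditioned shift, pre-rhotic lowering, unconditioned shift, vowel merger, unconditioned shift)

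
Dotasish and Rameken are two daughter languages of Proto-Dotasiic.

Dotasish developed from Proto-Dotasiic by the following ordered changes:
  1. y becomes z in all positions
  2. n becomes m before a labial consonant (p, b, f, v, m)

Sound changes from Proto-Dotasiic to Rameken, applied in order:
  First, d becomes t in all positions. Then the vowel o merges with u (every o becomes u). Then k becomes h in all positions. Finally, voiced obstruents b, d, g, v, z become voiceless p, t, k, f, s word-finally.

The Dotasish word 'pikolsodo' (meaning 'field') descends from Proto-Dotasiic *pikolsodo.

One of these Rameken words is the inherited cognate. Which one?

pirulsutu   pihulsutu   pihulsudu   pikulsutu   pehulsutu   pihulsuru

pihulsutu

Rameken: start from *pikolsodo.
  rule 1 (unconditioned shift): pikolsodo → pikolsoto
  rule 2 (vowel merger): pikolsoto → pikulsutu
  rule 3 (unconditioned shift): pikulsutu → pihulsutu
  rule 4: no change — pihulsutu
  ⇒ Rameken pihulsutu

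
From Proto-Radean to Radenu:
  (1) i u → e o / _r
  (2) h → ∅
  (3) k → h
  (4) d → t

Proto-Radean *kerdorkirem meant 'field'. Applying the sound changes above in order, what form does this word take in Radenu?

hertorherem

Radenu: *kerdorkirem
  kerdorkirem → kerdorkerem   [pre-rhotic lowering]
  kerdorkerem (rule 2 does not apply)
  kerdorkerem → herdorherem   [unconditioned shift]
  herdorherem → hertorherem   [unconditioned shift]
  giving Radenu hertorherem.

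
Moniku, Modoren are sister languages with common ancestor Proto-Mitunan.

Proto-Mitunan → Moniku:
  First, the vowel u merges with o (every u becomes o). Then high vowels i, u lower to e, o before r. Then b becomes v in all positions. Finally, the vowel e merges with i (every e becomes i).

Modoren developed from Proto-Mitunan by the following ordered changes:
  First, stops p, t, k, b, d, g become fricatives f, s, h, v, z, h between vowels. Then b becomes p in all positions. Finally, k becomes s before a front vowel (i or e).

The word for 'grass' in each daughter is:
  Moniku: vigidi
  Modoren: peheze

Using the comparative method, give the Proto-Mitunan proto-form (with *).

Position 6: Moniku has i, Modoren has e. Modoren preserves e here (none of its changes turn any other segment into e), so the proto-segment is *e.
Position 2: Moniku has i, Modoren has e. Modoren preserves e here (none of its changes turn any other segment into e), so the proto-segment is *e.
Verify the candidate proto-form against each daughter:
Moniku: start from *begede.
  rule 1: no change — begede
  rule 2: no change — begede
  rule 3 (unconditioned shift): begede → vegede
  rule 4 (vowel merger): vegede → vigidi
  ⇒ Moniku vigidi
Modoren: start from *begede.
  rule 1 (intervocalic lenition): begede → beheze
  rule 2 (unconditioned shift): beheze → peheze
  rule 3: no change — peheze
  ⇒ Modoren peheze
Only *begede yields all of Moniku vigidi, Modoren peheze.

*begede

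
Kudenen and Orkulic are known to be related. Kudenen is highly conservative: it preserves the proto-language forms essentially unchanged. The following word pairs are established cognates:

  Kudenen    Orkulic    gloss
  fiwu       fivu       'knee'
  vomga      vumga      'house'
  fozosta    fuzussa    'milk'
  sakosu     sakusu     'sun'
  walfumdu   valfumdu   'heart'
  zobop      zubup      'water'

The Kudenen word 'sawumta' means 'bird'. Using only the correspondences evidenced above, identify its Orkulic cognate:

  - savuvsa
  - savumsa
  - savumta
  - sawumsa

fiwu ~ fivu — Kudenen w corresponds to Orkulic v between vowels (before a back vowel).
fozosta ~ fuzussa — Kudenen t corresponds to Orkulic s after a consonant, before a back vowel.
Applying these to Kudenen 'sawumta':
  sawumta → savumta   (w→v between vowels (before a back vowel))
  savumta → savumsa   (t→s after a consonant, before a back vowel)
So the Orkulic cognate is 'savumsa'.

savumsa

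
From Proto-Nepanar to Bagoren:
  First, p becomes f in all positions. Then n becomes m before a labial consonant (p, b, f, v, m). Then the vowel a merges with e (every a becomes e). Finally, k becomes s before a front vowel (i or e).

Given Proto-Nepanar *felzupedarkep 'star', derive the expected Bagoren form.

felzufedersef

Bagoren: start from *felzupedarkep.
  rule 1 (unconditioned shift): felzupedarkep → felzufedarkef
  rule 2: no change — felzufedarkef
  rule 3 (vowel merger): felzufedarkef → felzufederkef
  rule 4 (palatalisation): felzufederkef → felzufedersef
  ⇒ Bagoren felzufedersef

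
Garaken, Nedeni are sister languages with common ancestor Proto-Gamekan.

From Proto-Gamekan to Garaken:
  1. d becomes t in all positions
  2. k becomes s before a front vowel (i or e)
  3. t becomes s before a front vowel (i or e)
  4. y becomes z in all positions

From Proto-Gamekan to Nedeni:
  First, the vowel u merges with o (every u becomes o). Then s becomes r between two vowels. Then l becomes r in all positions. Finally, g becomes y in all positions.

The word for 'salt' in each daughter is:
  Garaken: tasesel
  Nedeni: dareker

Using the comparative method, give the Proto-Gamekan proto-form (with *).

Position 3: Garaken has s, Nedeni has r. Taking the neighbouring segments as reconstructed: Garaken s could go back to *t or *k or *d or *s; Nedeni r could go back to *s or *l or *r — the one source consistent with every daughter is *s.
Position 1: Garaken has t, Nedeni has d. Nedeni preserves d here (none of its changes turn any other segment into d), so the proto-segment is *d.
This points to *dasekel. Verify forward in each daughter:
Garaken: *dasekel > tasekel > tasesel  (by unconditioned shift, palatalisation)
Nedeni: *dasekel
  dasekel (rule 1 does not apply)
  dasekel → darekel   [rhotacism]
  darekel → dareker   [unconditioned shift]
  dareker (rule 4 does not apply)
  giving Nedeni dareker.
No other proto-form is consistent with every reflex, so the reconstruction is *dasekel.

*dasekel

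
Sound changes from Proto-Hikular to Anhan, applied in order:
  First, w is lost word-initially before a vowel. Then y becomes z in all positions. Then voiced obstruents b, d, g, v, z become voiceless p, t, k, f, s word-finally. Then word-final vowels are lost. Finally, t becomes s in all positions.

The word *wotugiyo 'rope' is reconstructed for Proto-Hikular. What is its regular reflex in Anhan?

osugiz

Anhan: start from *wotugiyo.
  rule 1 (glide loss): wotugiyo → otugiyo
  rule 2 (unconditioned shift): otugiyo → otugizo
  rule 3: no change — otugizo
  rule 4 (apocope): otugizo → otugiz
  rule 5 (unconditioned shift): otugiz → osugiz
  ⇒ Anhan osugiz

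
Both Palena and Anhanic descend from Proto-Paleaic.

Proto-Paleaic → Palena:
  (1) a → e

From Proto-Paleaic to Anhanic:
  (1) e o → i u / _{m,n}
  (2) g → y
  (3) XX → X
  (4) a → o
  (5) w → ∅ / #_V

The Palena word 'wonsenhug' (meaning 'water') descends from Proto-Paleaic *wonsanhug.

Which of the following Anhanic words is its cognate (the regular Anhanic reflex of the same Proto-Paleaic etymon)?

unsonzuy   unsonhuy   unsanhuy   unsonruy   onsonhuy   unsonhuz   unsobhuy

unsonhuy

Anhanic: *wonsanhug > wunsanhug > wunsanhuy > wunsonhuy > unsonhuy  (by pre-nasal raising, unconditioned shift, vowel merger, glide loss)
Among the options, 'unsonhuy' alone shows every Anhanic change applied in order.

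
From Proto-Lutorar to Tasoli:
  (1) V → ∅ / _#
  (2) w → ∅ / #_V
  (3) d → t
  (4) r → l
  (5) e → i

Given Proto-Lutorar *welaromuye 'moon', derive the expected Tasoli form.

Tasoli: *welaromuye > welaromuy > elaromuy > elalomuy > ilalomuy  (by apocope, glide loss, unconditioned shift, vowel merger)

ilalomuy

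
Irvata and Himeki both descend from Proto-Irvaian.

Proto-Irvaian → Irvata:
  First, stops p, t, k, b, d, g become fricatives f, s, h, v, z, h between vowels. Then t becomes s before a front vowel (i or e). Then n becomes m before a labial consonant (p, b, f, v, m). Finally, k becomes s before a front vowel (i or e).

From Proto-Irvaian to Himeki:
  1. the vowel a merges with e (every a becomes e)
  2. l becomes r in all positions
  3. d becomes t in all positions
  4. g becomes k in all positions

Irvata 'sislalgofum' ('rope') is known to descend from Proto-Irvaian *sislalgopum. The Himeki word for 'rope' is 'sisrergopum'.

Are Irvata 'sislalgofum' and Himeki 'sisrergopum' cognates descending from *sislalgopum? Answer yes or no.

no

Derive the expected Himeki reflex of *sislalgopum:
Himeki: *sislalgopum > sislelgopum > sisrergopum > sisrerkopum  (by vowel merger, unconditioned shift, unconditioned shift)
The regular Himeki reflex would be 'sisrerkopum', but the attested form is 'sisrergopum'. The correspondence is irregular, so they are not cognates (the Himeki form has a different source).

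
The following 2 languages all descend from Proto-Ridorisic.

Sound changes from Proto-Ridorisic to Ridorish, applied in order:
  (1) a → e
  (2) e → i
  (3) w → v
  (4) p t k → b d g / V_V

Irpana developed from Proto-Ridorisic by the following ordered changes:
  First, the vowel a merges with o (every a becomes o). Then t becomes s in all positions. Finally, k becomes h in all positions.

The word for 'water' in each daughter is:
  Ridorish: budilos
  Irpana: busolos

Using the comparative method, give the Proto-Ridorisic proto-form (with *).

Position 3: Ridorish has d, Irpana has s. Taking the neighbouring segments as reconstructed: Ridorish d could go back to *t or *d; Irpana s could go back to *t or *s — the one source consistent with every daughter is *t.
Position 4: Ridorish has i, Irpana has o. Taking the neighbouring segments as reconstructed: Ridorish i could go back to *a or *e or *i; Irpana o could go back to *a or *o — the one source consistent with every daughter is *a.
The remaining positions agree across the daughters. Check the candidate against every language:
Ridorish: *butalos > butelos > butilos > budilos  (by vowel merger, vowel merger, intervocalic voicing)
Irpana: *butalos
  butalos → butolos   [vowel merger]
  butolos → busolos   [unconditioned shift]
  busolos (rule 3 does not apply)
  giving Irpana busolos.
Only *butalos yields all of Ridorish budilos, Irpana busolos.

*butalos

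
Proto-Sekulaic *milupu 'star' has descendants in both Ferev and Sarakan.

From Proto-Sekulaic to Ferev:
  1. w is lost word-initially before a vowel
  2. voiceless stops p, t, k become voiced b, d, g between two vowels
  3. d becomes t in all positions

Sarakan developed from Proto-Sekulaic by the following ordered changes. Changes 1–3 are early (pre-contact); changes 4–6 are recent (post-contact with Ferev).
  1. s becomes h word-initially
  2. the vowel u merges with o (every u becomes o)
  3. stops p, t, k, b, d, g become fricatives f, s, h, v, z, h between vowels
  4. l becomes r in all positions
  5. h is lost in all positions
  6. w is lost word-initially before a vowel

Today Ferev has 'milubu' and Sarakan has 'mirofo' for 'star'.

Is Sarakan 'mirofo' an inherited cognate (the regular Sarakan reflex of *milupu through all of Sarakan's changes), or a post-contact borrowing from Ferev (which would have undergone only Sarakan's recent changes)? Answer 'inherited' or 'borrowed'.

inherited

If inherited, *milupu would pass through all of Sarakan's changes:
Sarakan: start from *milupu.
  rule 1: no change — milupu
  rule 2 (vowel merger): milupu → milopo
  rule 3 (intervocalic lenition): milopo → milofo
  rule 4 (unconditioned shift): milofo → mirofo
  rule 5: no change — mirofo
  rule 6: no change — mirofo
  ⇒ Sarakan mirofo
If borrowed from Ferev 'milubu' after the early changes, it would undergo only the recent ones:
  rule 4 (unconditioned shift): milubu → mirubu
  rule 5 (h-loss): no change (mirubu)
  rule 6 (glide loss): no change (mirubu)
  ⇒ as a loan: mirubu
Sarakan 'mirofo' matches the inherited outcome exactly, so it is an inherited cognate, not a loan.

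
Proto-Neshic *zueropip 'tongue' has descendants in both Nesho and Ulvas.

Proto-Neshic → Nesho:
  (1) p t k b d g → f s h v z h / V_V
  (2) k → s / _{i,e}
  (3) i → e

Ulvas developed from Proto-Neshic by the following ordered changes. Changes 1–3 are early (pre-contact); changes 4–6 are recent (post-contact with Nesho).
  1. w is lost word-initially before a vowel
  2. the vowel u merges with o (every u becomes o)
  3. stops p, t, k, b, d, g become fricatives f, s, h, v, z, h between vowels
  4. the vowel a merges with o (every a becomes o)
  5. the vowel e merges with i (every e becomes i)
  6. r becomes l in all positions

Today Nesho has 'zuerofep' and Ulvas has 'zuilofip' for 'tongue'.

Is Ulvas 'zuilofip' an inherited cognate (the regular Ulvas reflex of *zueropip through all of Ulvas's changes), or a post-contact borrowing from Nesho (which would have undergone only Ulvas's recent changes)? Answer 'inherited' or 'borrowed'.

borrowed

If inherited, *zueropip would pass through all of Ulvas's changes:
Ulvas: *zueropip > zoeropip > zoerofip > zoirofip > zoilofip  (by vowel merger, intervocalic lenition, vowel merger, unconditioned shift)
If borrowed from Nesho 'zuerofep' after the early changes, it would undergo only the recent ones:
  rule 4 (vowel merger): no change (zuerofep)
  rule 5 (vowel merger): zuerofep → zuirofip
  rule 6 (unconditioned shift): zuirofip → zuilofip
  ⇒ as a loan: zuilofip
Ulvas 'zuilofip' matches the loan outcome 'zuilofip', not the inherited 'zoilofip' — it skipped the early Ulvas changes, so it was borrowed from Nesho.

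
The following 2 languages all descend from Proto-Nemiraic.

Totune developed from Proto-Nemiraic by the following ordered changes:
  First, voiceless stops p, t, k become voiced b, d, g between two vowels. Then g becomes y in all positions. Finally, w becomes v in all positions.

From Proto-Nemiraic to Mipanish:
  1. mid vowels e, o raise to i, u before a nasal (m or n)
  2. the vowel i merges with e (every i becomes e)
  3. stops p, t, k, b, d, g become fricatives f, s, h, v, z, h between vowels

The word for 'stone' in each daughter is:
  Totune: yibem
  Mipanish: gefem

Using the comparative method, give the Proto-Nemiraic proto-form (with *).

*gipem

Position 2: Totune has i, Mipanish has e. Totune preserves i here (none of its changes turn any other segment into i), so the proto-segment is *i.
Position 1: Totune has y, Mipanish has g. Mipanish preserves g here (none of its changes turn any other segment into g), so the proto-segment is *g.
Verify the candidate proto-form against each daughter:
Totune: *gipem > gibem > yibem  (by intervocalic voicing, unconditioned shift)
Mipanish: *gipem > gipim > gepem > gefem  (by pre-nasal raising, vowel merger, intervocalic lenition)
No other proto-form is consistent with every reflex, so the reconstruction is *gipem.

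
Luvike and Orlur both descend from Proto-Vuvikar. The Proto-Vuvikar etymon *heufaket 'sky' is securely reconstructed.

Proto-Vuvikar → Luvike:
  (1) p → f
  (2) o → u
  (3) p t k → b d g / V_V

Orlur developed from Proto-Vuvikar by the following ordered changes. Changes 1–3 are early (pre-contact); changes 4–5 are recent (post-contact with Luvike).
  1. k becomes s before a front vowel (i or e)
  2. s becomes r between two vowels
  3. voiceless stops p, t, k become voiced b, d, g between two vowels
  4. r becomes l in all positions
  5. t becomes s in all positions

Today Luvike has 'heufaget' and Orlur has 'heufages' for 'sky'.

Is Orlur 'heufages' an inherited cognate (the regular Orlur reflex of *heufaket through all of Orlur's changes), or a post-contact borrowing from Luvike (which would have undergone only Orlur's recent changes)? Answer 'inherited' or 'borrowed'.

borrowed

If inherited, *heufaket would pass through all of Orlur's changes:
Orlur: *heufaket
  heufaket → heufaset   [palatalisation]
  heufaset → heufaret   [rhotacism]
  heufaret (rule 3 does not apply)
  heufaret → heufalet   [unconditioned shift]
  heufalet → heufales   [unconditioned shift]
  giving Orlur heufales.
If borrowed from Luvike 'heufaget' after the early changes, it would undergo only the recent ones:
  rule 4 (unconditioned shift): no change (heufaget)
  rule 5 (unconditioned shift): heufaget → heufages
  ⇒ as a loan: heufages
Orlur 'heufages' matches the loan outcome 'heufages', not the inherited 'heufales' — it skipped the early Orlur changes, so it was borrowed from Luvike.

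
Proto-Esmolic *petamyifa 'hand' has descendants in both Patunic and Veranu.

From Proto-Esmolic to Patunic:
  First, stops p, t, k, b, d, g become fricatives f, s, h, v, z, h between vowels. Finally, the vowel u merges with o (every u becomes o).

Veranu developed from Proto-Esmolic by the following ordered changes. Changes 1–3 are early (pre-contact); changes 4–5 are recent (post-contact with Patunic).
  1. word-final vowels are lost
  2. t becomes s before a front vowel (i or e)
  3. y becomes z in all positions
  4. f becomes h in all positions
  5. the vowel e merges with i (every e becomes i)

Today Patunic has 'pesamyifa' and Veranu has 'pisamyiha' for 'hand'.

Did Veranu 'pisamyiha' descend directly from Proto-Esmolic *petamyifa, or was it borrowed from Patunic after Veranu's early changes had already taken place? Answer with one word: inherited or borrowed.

borrowed

If inherited, *petamyifa would pass through all of Veranu's changes:
Veranu: *petamyifa > petamyif > petamzif > petamzih > pitamzih  (by apocope, unconditioned shift, unconditioned shift, vowel merger)
If borrowed from Patunic 'pesamyifa' after the early changes, it would undergo only the recent ones:
  rule 4 (unconditioned shift): pesamyifa → pesamyiha
  rule 5 (vowel merger): pesamyiha → pisamyiha
  ⇒ as a loan: pisamyiha
Veranu 'pisamyiha' matches the loan outcome 'pisamyiha', not the inherited 'pitamzih' — it skipped the early Veranu changes, so it was borrowed from Patunic.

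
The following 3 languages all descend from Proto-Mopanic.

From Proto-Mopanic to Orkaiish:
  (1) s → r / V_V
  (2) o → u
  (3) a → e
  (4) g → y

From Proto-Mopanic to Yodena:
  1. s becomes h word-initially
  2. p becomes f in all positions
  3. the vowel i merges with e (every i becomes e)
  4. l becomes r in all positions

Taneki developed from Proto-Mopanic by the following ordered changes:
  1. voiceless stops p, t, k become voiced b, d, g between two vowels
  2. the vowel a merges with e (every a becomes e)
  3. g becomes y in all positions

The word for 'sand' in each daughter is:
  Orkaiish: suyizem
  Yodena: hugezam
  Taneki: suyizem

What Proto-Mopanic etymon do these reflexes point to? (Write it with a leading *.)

Position 3: Orkaiish has y, Yodena has g, Taneki has y. Yodena preserves g here (none of its changes turn any other segment into g), so the proto-segment is *g.
Position 6: Orkaiish has e, Yodena has a, Taneki has e. Yodena preserves a here (none of its changes turn any other segment into a), so the proto-segment is *a.
Continuing position by position gives *sugizam; check it forward:
Orkaiish: *sugizam > sugizem > suyizem  (by vowel merger, unconditioned shift)
Yodena: *sugizam
  sugizam → hugizam   [debuccalisation]
  hugizam (rule 2 does not apply)
  hugizam → hugezam   [vowel merger]
  hugezam (rule 4 does not apply)
  giving Yodena hugezam.
Taneki: *sugizam
  sugizam (rule 1 does not apply)
  sugizam → sugizem   [vowel merger]
  sugizem → suyizem   [unconditioned shift]
  giving Taneki suyizem.
No other proto-form is consistent with every reflex, so the reconstruction is *sugizam.

*sugizam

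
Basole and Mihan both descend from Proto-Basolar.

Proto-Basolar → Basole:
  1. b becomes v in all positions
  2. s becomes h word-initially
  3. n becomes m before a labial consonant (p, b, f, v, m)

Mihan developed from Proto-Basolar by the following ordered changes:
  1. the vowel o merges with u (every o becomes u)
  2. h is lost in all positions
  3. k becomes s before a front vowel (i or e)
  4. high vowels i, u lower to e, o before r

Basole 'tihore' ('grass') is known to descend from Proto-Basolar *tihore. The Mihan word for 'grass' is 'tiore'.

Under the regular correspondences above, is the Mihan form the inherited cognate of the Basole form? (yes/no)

Derive the expected Mihan reflex of *tihore:
Mihan: *tihore
  tihore → tihure   [vowel merger]
  tihure → tiure   [h-loss]
  tiure (rule 3 does not apply)
  tiure → tiore   [pre-rhotic lowering]
  giving Mihan tiore.
Mihan 'tiore' matches the regular reflex exactly, so the pair is cognate.

yes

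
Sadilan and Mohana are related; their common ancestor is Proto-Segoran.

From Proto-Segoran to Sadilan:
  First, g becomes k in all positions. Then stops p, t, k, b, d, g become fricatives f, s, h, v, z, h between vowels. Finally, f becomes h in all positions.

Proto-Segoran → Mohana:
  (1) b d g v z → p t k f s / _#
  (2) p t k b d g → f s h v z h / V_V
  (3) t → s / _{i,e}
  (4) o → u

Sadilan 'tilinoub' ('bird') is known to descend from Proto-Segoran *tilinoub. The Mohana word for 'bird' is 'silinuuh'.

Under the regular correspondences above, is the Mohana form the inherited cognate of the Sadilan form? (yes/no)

no

Derive the expected Mohana reflex of *tilinoub:
Mohana: *tilinoub > tilinoup > silinoup > silinuup  (by final devoicing, palatalisation, vowel merger)
The regular Mohana reflex would be 'silinuup', but the attested form is 'silinuuh'. The correspondence is irregular, so they are not cognates (the Mohana form has a different source).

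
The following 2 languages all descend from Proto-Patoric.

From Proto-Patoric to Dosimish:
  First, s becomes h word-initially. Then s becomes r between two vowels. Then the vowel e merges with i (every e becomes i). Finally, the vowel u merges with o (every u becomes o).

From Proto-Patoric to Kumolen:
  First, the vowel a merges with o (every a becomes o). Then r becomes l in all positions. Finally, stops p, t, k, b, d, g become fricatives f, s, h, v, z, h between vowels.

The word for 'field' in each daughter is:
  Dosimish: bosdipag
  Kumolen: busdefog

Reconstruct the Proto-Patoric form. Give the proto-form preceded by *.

*busdepag

Position 5: Dosimish has i, Kumolen has e. Kumolen preserves e here (none of its changes turn any other segment into e), so the proto-segment is *e.
Position 2: Dosimish has o, Kumolen has u. Kumolen preserves u here (none of its changes turn any other segment into u), so the proto-segment is *u.
Verify the candidate proto-form against each daughter:
Dosimish: *busdepag > busdipag > bosdipag  (by vowel merger, vowel merger)
Kumolen: start from *busdepag.
  rule 1 (vowel merger): busdepag → busdepog
  rule 2: no change — busdepog
  rule 3 (intervocalic lenition): busdepog → busdefog
  ⇒ Kumolen busdefog
Only *busdepag yields all of Dosimish bosdipag, Kumolen busdefog.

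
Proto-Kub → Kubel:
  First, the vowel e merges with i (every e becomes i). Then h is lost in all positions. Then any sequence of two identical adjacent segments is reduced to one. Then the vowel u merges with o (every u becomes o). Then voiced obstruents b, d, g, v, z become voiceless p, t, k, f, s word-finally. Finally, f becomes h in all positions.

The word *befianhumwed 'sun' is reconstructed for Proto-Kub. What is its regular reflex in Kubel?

bihianomwit

Kubel: *befianhumwed
  befianhumwed → bifianhumwid   [vowel merger]
  bifianhumwid → bifianumwid   [h-loss]
  bifianumwid (rule 3 does not apply)
  bifianumwid → bifianomwid   [vowel merger]
  bifianomwid → bifianomwit   [final devoicing]
  bifianomwit → bihianomwit   [unconditioned shift]
  giving Kubel bihianomwit.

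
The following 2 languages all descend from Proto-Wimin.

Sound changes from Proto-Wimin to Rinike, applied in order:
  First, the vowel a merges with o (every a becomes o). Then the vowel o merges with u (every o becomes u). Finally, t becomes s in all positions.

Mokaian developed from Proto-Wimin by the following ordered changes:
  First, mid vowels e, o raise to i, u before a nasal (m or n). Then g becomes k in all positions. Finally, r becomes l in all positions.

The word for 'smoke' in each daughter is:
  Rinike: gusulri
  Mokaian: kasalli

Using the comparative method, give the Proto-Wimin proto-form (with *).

*gasalri

Position 2: Rinike has u, Mokaian has a. Mokaian preserves a here (none of its changes turn any other segment into a), so the proto-segment is *a.
Position 4: Rinike has u, Mokaian has a. Mokaian preserves a here (none of its changes turn any other segment into a), so the proto-segment is *a.
Position 6: Rinike has r, Mokaian has l. Rinike preserves r here (none of its changes turn any other segment into r), so the proto-segment is *r.
Verify the candidate proto-form against each daughter:
Rinike: *gasalri > gosolri > gusulri  (by vowel merger, vowel merger)
Mokaian: start from *gasalri.
  rule 1: no change — gasalri
  rule 2 (unconditioned shift): gasalri → kasalri
  rule 3 (unconditioned shift): kasalri → kasalli
  ⇒ Mokaian kasalli
Only *gasalri yields all of Rinike gusulri, Mokaian kasalli.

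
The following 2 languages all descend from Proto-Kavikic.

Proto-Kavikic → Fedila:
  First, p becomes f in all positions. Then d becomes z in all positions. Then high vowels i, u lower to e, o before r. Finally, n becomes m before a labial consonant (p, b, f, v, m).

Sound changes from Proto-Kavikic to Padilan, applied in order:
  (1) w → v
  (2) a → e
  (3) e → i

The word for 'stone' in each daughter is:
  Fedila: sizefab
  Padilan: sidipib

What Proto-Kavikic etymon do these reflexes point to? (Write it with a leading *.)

Position 6: Fedila has a, Padilan has i. Fedila preserves a here (none of its changes turn any other segment into a), so the proto-segment is *a.
Position 3: Fedila has z, Padilan has d. Padilan preserves d here (none of its changes turn any other segment into d), so the proto-segment is *d.
Verify the candidate proto-form against each daughter:
Fedila: start from *sidepab.
  rule 1 (unconditioned shift): sidepab → sidefab
  rule 2 (unconditioned shift): sidefab → sizefab
  rule 3: no change — sizefab
  rule 4: no change — sizefab
  ⇒ Fedila sizefab
Padilan: start from *sidepab.
  rule 1: no change — sidepab
  rule 2 (vowel merger): sidepab → sidepeb
  rule 3 (vowel merger): sidepeb → sidipib
  ⇒ Padilan sidipib
No other proto-form is consistent with every reflex, so the reconstruction is *sidepab.

*sidepab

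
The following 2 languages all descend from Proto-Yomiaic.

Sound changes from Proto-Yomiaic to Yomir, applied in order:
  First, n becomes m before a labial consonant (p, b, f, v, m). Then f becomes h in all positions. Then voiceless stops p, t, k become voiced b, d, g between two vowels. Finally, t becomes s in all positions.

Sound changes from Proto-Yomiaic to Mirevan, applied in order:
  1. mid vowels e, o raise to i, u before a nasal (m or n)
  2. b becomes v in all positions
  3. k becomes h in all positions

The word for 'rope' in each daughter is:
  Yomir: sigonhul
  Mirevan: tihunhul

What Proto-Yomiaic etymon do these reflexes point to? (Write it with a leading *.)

*tikonhul

Position 3: Yomir has g, Mirevan has h. Taking the neighbouring segments as reconstructed: Yomir g could go back to *k or *g; Mirevan h could go back to *k or *h — the one source consistent with every daughter is *k.
Position 4: Yomir has o, Mirevan has u. Yomir preserves o here (none of its changes turn any other segment into o), so the proto-segment is *o.
Position 1: Yomir has s, Mirevan has t. Mirevan preserves t here (none of its changes turn any other segment into t), so the proto-segment is *t.
Continuing position by position gives *tikonhul; check it forward:
Yomir: *tikonhul
  tikonhul (rule 1 does not apply)
  tikonhul (rule 2 does not apply)
  tikonhul → tigonhul   [intervocalic voicing]
  tigonhul → sigonhul   [unconditioned shift]
  giving Yomir sigonhul.
Mirevan: *tikonhul > tikunhul > tihunhul  (by pre-nasal raising, unconditioned shift)
Only *tikonhul yields all of Yomir sigonhul, Mirevan tihunhul.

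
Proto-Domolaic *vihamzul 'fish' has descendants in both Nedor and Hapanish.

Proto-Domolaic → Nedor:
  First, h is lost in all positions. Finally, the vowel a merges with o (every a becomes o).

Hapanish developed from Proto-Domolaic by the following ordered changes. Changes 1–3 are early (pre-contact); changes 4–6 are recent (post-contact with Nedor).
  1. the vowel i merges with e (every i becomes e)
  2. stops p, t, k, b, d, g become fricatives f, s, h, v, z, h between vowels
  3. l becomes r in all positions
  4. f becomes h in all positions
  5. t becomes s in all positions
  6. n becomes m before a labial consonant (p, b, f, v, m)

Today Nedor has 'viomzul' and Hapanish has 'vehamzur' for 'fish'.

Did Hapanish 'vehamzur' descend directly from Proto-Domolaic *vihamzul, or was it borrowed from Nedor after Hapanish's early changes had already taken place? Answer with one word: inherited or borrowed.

inherited

If inherited, *vihamzul would pass through all of Hapanish's changes:
Hapanish: start from *vihamzul.
  rule 1 (vowel merger): vihamzul → vehamzul
  rule 2: no change — vehamzul
  rule 3 (unconditioned shift): vehamzul → vehamzur
  rule 4: no change — vehamzur
  rule 5: no change — vehamzur
  rule 6: no change — vehamzur
  ⇒ Hapanish vehamzur
If borrowed from Nedor 'viomzul' after the early changes, it would undergo only the recent ones:
  rule 4 (unconditioned shift): no change (viomzul)
  rule 5 (unconditioned shift): no change (viomzul)
  rule 6 (nasal place assimilation): no change (viomzul)
  ⇒ as a loan: viomzul
Hapanish 'vehamzur' matches the inherited outcome exactly, so it is an inherited cognate, not a loan.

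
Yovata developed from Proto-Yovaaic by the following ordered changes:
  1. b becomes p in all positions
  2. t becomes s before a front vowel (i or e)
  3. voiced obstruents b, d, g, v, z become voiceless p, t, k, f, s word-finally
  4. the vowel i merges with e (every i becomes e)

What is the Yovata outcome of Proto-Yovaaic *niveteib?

Yovata: *niveteib
  niveteib → niveteip   [unconditioned shift]
  niveteip → niveseip   [palatalisation]
  niveseip (rule 3 does not apply)
  niveseip → neveseep   [vowel merger]
  giving Yovata neveseep.

neveseep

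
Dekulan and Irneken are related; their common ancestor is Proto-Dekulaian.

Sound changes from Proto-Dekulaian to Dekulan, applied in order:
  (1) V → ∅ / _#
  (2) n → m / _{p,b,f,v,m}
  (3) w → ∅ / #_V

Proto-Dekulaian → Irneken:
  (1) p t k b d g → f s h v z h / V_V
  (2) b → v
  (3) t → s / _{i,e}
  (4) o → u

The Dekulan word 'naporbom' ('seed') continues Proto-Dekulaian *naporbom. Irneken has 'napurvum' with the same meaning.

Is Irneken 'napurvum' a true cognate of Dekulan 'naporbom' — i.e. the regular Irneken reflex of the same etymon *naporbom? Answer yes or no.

Derive the expected Irneken reflex of *naporbom:
Irneken: *naporbom > naforbom > naforvom > nafurvum  (by intervocalic lenition, unconditioned shift, vowel merger)
The regular Irneken reflex would be 'nafurvum', but the attested form is 'napurvum'. The correspondence is irregular, so they are not cognates (the Irneken form has a different source).

no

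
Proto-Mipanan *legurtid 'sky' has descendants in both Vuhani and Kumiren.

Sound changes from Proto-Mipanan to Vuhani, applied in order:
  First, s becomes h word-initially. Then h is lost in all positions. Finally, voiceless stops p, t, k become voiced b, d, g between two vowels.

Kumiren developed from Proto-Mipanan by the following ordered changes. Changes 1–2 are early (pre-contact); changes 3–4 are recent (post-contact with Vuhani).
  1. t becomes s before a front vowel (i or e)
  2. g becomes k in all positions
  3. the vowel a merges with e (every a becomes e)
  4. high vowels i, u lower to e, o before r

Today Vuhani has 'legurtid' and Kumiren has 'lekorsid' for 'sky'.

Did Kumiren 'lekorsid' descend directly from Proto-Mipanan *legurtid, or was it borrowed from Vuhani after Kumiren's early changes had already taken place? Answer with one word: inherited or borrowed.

If inherited, *legurtid would pass through all of Kumiren's changes:
Kumiren: *legurtid
  legurtid → legursid   [palatalisation]
  legursid → lekursid   [unconditioned shift]
  lekursid (rule 3 does not apply)
  lekursid → lekorsid   [pre-rhotic lowering]
  giving Kumiren lekorsid.
If borrowed from Vuhani 'legurtid' after the early changes, it would undergo only the recent ones:
  rule 3 (vowel merger): no change (legurtid)
  rule 4 (pre-rhotic lowering): legurtid → legortid
  ⇒ as a loan: legortid
Kumiren 'lekorsid' matches the inherited outcome exactly, so it is an inherited cognate, not a loan.

inherited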